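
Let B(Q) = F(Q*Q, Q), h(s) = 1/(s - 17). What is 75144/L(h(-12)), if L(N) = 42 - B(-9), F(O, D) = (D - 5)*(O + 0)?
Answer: 3131/49 ≈ 63.898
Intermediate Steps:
h(s) = 1/(-17 + s)
F(O, D) = O*(-5 + D) (F(O, D) = (-5 + D)*O = O*(-5 + D))
B(Q) = Q²*(-5 + Q) (B(Q) = (Q*Q)*(-5 + Q) = Q²*(-5 + Q))
L(N) = 1176 (L(N) = 42 - (-9)²*(-5 - 9) = 42 - 81*(-14) = 42 - 1*(-1134) = 42 + 1134 = 1176)
75144/L(h(-12)) = 75144/1176 = 75144*(1/1176) = 3131/49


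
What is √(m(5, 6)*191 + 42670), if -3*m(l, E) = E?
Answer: 4*√2643 ≈ 205.64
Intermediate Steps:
m(l, E) = -E/3
√(m(5, 6)*191 + 42670) = √(-⅓*6*191 + 42670) = √(-2*191 + 42670) = √(-382 + 42670) = √42288 = 4*√2643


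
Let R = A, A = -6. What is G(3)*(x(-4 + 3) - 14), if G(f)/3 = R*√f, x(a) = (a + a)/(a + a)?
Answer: 234*√3 ≈ 405.30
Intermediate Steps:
x(a) = 1 (x(a) = (2*a)/((2*a)) = (2*a)*(1/(2*a)) = 1)
R = -6
G(f) = -18*√f (G(f) = 3*(-6*√f) = -18*√f)
G(3)*(x(-4 + 3) - 14) = (-18*√3)*(1 - 14) = -18*√3*(-13) = 234*√3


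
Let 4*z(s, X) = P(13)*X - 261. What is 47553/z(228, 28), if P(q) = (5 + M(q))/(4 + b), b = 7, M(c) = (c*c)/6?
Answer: -6276996/5827 ≈ -1077.2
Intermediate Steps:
M(c) = c²/6 (M(c) = c²*(⅙) = c²/6)
P(q) = 5/11 + q²/66 (P(q) = (5 + q²/6)/(4 + 7) = (5 + q²/6)/11 = (5 + q²/6)*(1/11) = 5/11 + q²/66)
z(s, X) = -261/4 + 199*X/264 (z(s, X) = ((5/11 + (1/66)*13²)*X - 261)/4 = ((5/11 + (1/66)*169)*X - 261)/4 = ((5/11 + 169/66)*X - 261)/4 = (199*X/66 - 261)/4 = (-261 + 199*X/66)/4 = -261/4 + 199*X/264)
47553/z(228, 28) = 47553/(-261/4 + (199/264)*28) = 47553/(-261/4 + 1393/66) = 47553/(-5827/132) = 47553*(-132/5827) = -6276996/5827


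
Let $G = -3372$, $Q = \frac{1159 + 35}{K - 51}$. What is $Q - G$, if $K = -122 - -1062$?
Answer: $\frac{2998902}{889} \approx 3373.3$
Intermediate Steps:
$K = 940$ ($K = -122 + 1062 = 940$)
$Q = \frac{1194}{889}$ ($Q = \frac{1159 + 35}{940 - 51} = \frac{1194}{889} \approx 1.3431$)
$Q - G = \frac{1194}{889} - -3372 = \frac{1194}{889} + 3372 = \frac{2998902}{889}$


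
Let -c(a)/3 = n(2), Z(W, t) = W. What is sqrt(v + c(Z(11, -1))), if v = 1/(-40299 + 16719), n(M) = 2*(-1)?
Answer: sqrt(92668745)/3930 ≈ 2.4495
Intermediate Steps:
n(M) = -2
v = -1/23580 (v = 1/(-23580) = -1/23580 ≈ -4.2409e-5)
c(a) = 6 (c(a) = -3*(-2) = 6)
sqrt(v + c(Z(11, -1))) = sqrt(-1/23580 + 6) = sqrt(141479/23580) = sqrt(92668745)/3930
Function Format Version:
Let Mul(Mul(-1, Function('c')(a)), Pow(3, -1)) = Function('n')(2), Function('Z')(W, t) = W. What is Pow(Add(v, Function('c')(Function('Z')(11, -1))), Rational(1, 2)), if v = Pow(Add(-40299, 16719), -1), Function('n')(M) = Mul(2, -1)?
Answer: Mul(Rational(1, 3930), Pow(92668745, Rational(1, 2))) ≈ 2.4495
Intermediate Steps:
Function('n')(M) = -2
v = Rational(-1, 23580) (v = Pow(-23580, -1) = Rational(-1, 23580) ≈ -4.2409e-5)
Function('c')(a) = 6 (Function('c')(a) = Mul(-3, -2) = 6)
Pow(Add(v, Function('c')(Function('Z')(11, -1))), Rational(1, 2)) = Pow(Add(Rational(-1, 23580), 6), Rational(1, 2)) = Pow(Rational(141479, 23580), Rational(1, 2)) = Mul(Rational(1, 3930), Pow(92668745, Rational(1, 2)))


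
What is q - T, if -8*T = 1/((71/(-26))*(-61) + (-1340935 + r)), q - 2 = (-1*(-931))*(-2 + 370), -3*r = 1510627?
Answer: 197146344175121/575424956 ≈ 3.4261e+5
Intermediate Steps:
r = -1510627/3 (r = -⅓*1510627 = -1510627/3 ≈ -5.0354e+5)
q = 342610 (q = 2 + (-1*(-931))*(-2 + 370) = 2 + 931*368 = 2 + 342608 = 342610)
T = 39/575424956 (T = -1/(8*((71/(-26))*(-61) + (-1340935 - 1510627/3))) = -1/(8*(-1/26*71*(-61) - 5533432/3)) = -1/(8*(-71/26*(-61) - 5533432/3)) = -1/(8*(4331/26 - 5533432/3)) = -1/(8*(-143856239/78)) = -⅛*(-78/143856239) = 39/575424956 ≈ 6.7776e-8)
q - T = 342610 - 1*39/575424956 = 342610 - 39/575424956 = 197146344175121/575424956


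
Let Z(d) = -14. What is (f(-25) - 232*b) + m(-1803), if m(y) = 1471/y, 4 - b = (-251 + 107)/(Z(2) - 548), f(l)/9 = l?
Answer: -554455418/506643 ≈ -1094.4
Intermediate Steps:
f(l) = 9*l
b = 1052/281 (b = 4 - (-251 + 107)/(-14 - 548) = 4 - (-144)/(-562) = 4 - (-144)*(-1)/562 = 4 - 1*72/281 = 4 - 72/281 = 1052/281 ≈ 3.7438)
(f(-25) - 232*b) + m(-1803) = (9*(-25) - 232*1052/281) + 1471/(-1803) = (-225 - 244064/281) + 1471*(-1/1803) = -307289/281 - 1471/1803 = -554455418/506643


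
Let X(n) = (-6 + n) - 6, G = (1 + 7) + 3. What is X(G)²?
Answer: 1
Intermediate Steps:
G = 11 (G = 8 + 3 = 11)
X(n) = -12 + n
X(G)² = (-12 + 11)² = (-1)² = 1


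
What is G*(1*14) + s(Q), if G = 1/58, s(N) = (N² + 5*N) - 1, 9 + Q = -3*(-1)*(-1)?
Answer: 2414/29 ≈ 83.241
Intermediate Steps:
Q = -12 (Q = -9 - 3*(-1)*(-1) = -9 + 3*(-1) = -9 - 3 = -12)
s(N) = -1 + N² + 5*N
G = 1/58 ≈ 0.017241
G*(1*14) + s(Q) = (1*14)/58 + (-1 + (-12)² + 5*(-12)) = (1/58)*14 + (-1 + 144 - 60) = 7/29 + 83 = 2414/29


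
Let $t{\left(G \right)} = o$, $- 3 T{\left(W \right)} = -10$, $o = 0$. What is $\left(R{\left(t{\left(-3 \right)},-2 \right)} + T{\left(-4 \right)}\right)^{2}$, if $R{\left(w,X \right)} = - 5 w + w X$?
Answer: $\frac{100}{9} \approx 11.111$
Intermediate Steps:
$T{\left(W \right)} = \frac{10}{3}$ ($T{\left(W \right)} = \left(- \frac{1}{3}\right) \left(-10\right) = \frac{10}{3}$)
$t{\left(G \right)} = 0$
$R{\left(w,X \right)} = - 5 w + X w$
$\left(R{\left(t{\left(-3 \right)},-2 \right)} + T{\left(-4 \right)}\right)^{2} = \left(0 \left(-5 - 2\right) + \frac{10}{3}\right)^{2} = \left(0 \left(-7\right) + \frac{10}{3}\right)^{2} = \left(0 + \frac{10}{3}\right)^{2} = \left(\frac{10}{3}\right)^{2} = \frac{100}{9}$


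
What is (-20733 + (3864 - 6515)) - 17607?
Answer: -40991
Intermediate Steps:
(-20733 + (3864 - 6515)) - 17607 = (-20733 - 2651) - 17607 = -23384 - 17607 = -40991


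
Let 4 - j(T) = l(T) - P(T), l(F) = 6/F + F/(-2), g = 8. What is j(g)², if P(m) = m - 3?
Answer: 2401/16 ≈ 150.06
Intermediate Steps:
P(m) = -3 + m
l(F) = 6/F - F/2 (l(F) = 6/F + F*(-½) = 6/F - F/2)
j(T) = 1 - 6/T + 3*T/2 (j(T) = 4 - ((6/T - T/2) - (-3 + T)) = 4 - ((6/T - T/2) + (3 - T)) = 4 - (3 + 6/T - 3*T/2) = 4 + (-3 - 6/T + 3*T/2) = 1 - 6/T + 3*T/2)
j(g)² = (1 - 6/8 + (3/2)*8)² = (1 - 6*⅛ + 12)² = (1 - ¾ + 12)² = (49/4)² = 2401/16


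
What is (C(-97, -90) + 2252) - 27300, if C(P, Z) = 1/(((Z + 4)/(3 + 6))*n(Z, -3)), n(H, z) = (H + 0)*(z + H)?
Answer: -2003339041/79980 ≈ -25048.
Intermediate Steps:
n(H, z) = H*(H + z)
C(P, Z) = 1/(Z*(-3 + Z)*(4/9 + Z/9)) (C(P, Z) = 1/(((Z + 4)/(3 + 6))*(Z*(Z - 3))) = 1/(((4 + Z)/9)*(Z*(-3 + Z))) = 1/(((4 + Z)*(1/9))*(Z*(-3 + Z))) = 1/((4/9 + Z/9)*(Z*(-3 + Z))) = 1/(Z*(-3 + Z)*(4/9 + Z/9)))
(C(-97, -90) + 2252) - 27300 = (9/(-90*(-3 - 90)*(4 - 90)) + 2252) - 27300 = (9*(-1/90)/(-93*(-86)) + 2252) - 27300 = (9*(-1/90)*(-1/93)*(-1/86) + 2252) - 27300 = (-1/79980 + 2252) - 27300 = 180114959/79980 - 27300 = -2003339041/79980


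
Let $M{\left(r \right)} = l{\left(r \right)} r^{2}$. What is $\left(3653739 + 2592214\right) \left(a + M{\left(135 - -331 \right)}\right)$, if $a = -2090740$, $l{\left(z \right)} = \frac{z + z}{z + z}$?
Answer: $-11702317605552$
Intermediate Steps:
$l{\left(z \right)} = 1$ ($l{\left(z \right)} = \frac{2 z}{2 z} = 2 z \frac{1}{2 z} = 1$)
$M{\left(r \right)} = r^{2}$ ($M{\left(r \right)} = 1 r^{2} = r^{2}$)
$\left(3653739 + 2592214\right) \left(a + M{\left(135 - -331 \right)}\right) = \left(3653739 + 2592214\right) \left(-2090740 + \left(135 - -331\right)^{2}\right) = 6245953 \left(-2090740 + \left(135 + 331\right)^{2}\right) = 6245953 \left(-2090740 + 466^{2}\right) = 6245953 \left(-2090740 + 217156\right) = 6245953 \left(-1873584\right) = -11702317605552$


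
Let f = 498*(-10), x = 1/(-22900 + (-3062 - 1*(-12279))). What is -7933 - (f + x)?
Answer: -40405898/13683 ≈ -2953.0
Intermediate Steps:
x = -1/13683 (x = 1/(-22900 + (-3062 + 12279)) = 1/(-22900 + 9217) = 1/(-13683) = -1/13683 ≈ -7.3083e-5)
f = -4980
-7933 - (f + x) = -7933 - (-4980 - 1/13683) = -7933 - 1*(-68141341/13683) = -7933 + 68141341/13683 = -40405898/13683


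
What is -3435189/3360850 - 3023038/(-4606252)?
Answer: -707921117416/1935115254275 ≈ -0.36583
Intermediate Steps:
-3435189/3360850 - 3023038/(-4606252) = -3435189*1/3360850 - 3023038*(-1/4606252) = -3435189/3360850 + 1511519/2303126 = -707921117416/1935115254275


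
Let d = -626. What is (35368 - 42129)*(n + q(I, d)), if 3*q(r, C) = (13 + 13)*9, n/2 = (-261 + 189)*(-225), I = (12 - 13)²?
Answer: -219583758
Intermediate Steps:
I = 1 (I = (-1)² = 1)
n = 32400 (n = 2*((-261 + 189)*(-225)) = 2*(-72*(-225)) = 2*16200 = 32400)
q(r, C) = 78 (q(r, C) = ((13 + 13)*9)/3 = (26*9)/3 = (⅓)*234 = 78)
(35368 - 42129)*(n + q(I, d)) = (35368 - 42129)*(32400 + 78) = -6761*32478 = -219583758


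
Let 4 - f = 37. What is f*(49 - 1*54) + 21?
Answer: 186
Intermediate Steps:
f = -33 (f = 4 - 1*37 = 4 - 37 = -33)
f*(49 - 1*54) + 21 = -33*(49 - 1*54) + 21 = -33*(49 - 54) + 21 = -33*(-5) + 21 = 165 + 21 = 186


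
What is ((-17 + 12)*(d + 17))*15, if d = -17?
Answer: 0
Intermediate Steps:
((-17 + 12)*(d + 17))*15 = ((-17 + 12)*(-17 + 17))*15 = -5*0*15 = 0*15 = 0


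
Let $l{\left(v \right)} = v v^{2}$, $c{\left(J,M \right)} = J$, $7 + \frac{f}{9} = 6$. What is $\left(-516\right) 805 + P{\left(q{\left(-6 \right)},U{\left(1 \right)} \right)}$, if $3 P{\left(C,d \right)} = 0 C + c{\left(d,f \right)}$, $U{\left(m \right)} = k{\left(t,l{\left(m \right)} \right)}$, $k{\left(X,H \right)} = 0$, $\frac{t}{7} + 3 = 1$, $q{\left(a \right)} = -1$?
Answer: $-415380$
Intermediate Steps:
$f = -9$ ($f = -63 + 9 \cdot 6 = -63 + 54 = -9$)
$l{\left(v \right)} = v^{3}$
$t = -14$ ($t = -21 + 7 \cdot 1 = -21 + 7 = -14$)
$U{\left(m \right)} = 0$
$P{\left(C,d \right)} = \frac{d}{3}$ ($P{\left(C,d \right)} = \frac{0 C + d}{3} = \frac{0 + d}{3} = \frac{d}{3}$)
$\left(-516\right) 805 + P{\left(q{\left(-6 \right)},U{\left(1 \right)} \right)} = \left(-516\right) 805 + \frac{1}{3} \cdot 0 = -415380 + 0 = -415380$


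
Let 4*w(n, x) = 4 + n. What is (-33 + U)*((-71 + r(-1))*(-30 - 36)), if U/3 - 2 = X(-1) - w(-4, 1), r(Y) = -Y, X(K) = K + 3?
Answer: -97020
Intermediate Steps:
w(n, x) = 1 + n/4 (w(n, x) = (4 + n)/4 = 1 + n/4)
X(K) = 3 + K
U = 12 (U = 6 + 3*((3 - 1) - (1 + (1/4)*(-4))) = 6 + 3*(2 - (1 - 1)) = 6 + 3*(2 - 1*0) = 6 + 3*(2 + 0) = 6 + 3*2 = 6 + 6 = 12)
(-33 + U)*((-71 + r(-1))*(-30 - 36)) = (-33 + 12)*((-71 - 1*(-1))*(-30 - 36)) = -21*(-71 + 1)*(-66) = -(-1470)*(-66) = -21*4620 = -97020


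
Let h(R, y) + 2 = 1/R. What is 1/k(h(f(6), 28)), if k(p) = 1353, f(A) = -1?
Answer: 1/1353 ≈ 0.00073910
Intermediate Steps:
h(R, y) = -2 + 1/R
1/k(h(f(6), 28)) = 1/1353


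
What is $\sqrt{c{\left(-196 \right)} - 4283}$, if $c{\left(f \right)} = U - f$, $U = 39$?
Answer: $4 i \sqrt{253} \approx 63.624 i$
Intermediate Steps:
$c{\left(f \right)} = 39 - f$
$\sqrt{c{\left(-196 \right)} - 4283} = \sqrt{\left(39 - -196\right) - 4283} = \sqrt{\left(39 + 196\right) - 4283} = \sqrt{235 - 4283} = \sqrt{-4048} = 4 i \sqrt{253}$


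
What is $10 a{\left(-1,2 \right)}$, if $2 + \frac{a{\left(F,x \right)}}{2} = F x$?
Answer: $-80$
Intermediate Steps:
$a{\left(F,x \right)} = -4 + 2 F x$
$10 a{\left(-1,2 \right)} = 10 \left(-4 + 2 \left(-1\right) 2\right) = 10 \left(-4 - 4\right) = 10 \left(-8\right) = -80$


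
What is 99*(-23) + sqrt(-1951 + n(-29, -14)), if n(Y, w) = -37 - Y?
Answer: -2277 + I*sqrt(1959) ≈ -2277.0 + 44.261*I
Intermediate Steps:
99*(-23) + sqrt(-1951 + n(-29, -14)) = 99*(-23) + sqrt(-1951 + (-37 - 1*(-29))) = -2277 + sqrt(-1951 + (-37 + 29)) = -2277 + sqrt(-1951 - 8) = -2277 + sqrt(-1959) = -2277 + I*sqrt(1959)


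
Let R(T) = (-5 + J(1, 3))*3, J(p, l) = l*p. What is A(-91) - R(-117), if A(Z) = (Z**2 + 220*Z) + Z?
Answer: -11824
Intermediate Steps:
A(Z) = Z**2 + 221*Z
R(T) = -6 (R(T) = (-5 + 3*1)*3 = (-5 + 3)*3 = -2*3 = -6)
A(-91) - R(-117) = -91*(221 - 91) - 1*(-6) = -91*130 + 6 = -11830 + 6 = -11824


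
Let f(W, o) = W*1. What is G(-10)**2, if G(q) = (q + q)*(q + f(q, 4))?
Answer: 160000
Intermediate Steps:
f(W, o) = W
G(q) = 4*q**2 (G(q) = (q + q)*(q + q) = (2*q)*(2*q) = 4*q**2)
G(-10)**2 = (4*(-10)**2)**2 = (4*100)**2 = 400**2 = 160000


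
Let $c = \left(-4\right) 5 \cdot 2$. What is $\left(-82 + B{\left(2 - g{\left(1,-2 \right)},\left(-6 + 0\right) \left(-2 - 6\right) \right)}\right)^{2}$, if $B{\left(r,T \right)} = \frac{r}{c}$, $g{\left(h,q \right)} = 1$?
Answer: $\frac{10764961}{1600} \approx 6728.1$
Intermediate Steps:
$c = -40$ ($c = \left(-20\right) 2 = -40$)
$B{\left(r,T \right)} = - \frac{r}{40}$ ($B{\left(r,T \right)} = \frac{r}{-40} = r \left(- \frac{1}{40}\right) = - \frac{r}{40}$)
$\left(-82 + B{\left(2 - g{\left(1,-2 \right)},\left(-6 + 0\right) \left(-2 - 6\right) \right)}\right)^{2} = \left(-82 - \frac{2 - 1}{40}\right)^{2} = \left(-82 - \frac{1}{40}\right)^{2} = \left(- \frac{3281}{40}\right)^{2} = \frac{10764961}{1600}$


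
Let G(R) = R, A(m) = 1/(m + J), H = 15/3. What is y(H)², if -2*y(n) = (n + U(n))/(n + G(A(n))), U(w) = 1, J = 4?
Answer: 729/2116 ≈ 0.34452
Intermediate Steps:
H = 5 (H = 15*(⅓) = 5)
A(m) = 1/(4 + m) (A(m) = 1/(m + 4) = 1/(4 + m))
y(n) = -(1 + n)/(2*(n + 1/(4 + n))) (y(n) = -(n + 1)/(2*(n + 1/(4 + n))) = -(1 + n)/(2*(n + 1/(4 + n))))
y(H)² = (-(1 + 5)*(4 + 5)/(2 + 2*5*(4 + 5)))² = (-1*6*9/(2 + 2*5*9))² = (-1*6*9/(2 + 90))² = (-1*6*9/92)² = (-1*1/92*6*9)² = (-27/46)² = 729/2116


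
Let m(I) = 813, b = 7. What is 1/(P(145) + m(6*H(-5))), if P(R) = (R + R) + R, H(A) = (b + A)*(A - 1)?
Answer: 1/1248 ≈ 0.00080128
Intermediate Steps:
H(A) = (-1 + A)*(7 + A) (H(A) = (7 + A)*(A - 1) = (7 + A)*(-1 + A) = (-1 + A)*(7 + A))
P(R) = 3*R (P(R) = 2*R + R = 3*R)
1/(P(145) + m(6*H(-5))) = 1/(3*145 + 813) = 1/(435 + 813) = 1/1248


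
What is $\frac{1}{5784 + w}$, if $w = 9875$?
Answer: $\frac{1}{15659} \approx 6.3861 \cdot 10^{-5}$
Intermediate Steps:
$\frac{1}{5784 + w} = \frac{1}{5784 + 9875} = \frac{1}{15659}$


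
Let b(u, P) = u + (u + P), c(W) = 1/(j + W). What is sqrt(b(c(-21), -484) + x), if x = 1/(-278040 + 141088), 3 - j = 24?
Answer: I*sqrt(1000929411384798)/1437996 ≈ 22.001*I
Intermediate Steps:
j = -21 (j = 3 - 1*24 = 3 - 24 = -21)
x = -1/136952 (x = 1/(-136952) = -1/136952 ≈ -7.3018e-6)
c(W) = 1/(-21 + W)
b(u, P) = P + 2*u (b(u, P) = u + (P + u) = P + 2*u)
sqrt(b(c(-21), -484) + x) = sqrt((-484 + 2/(-21 - 21)) - 1/136952) = sqrt((-484 + 2/(-42)) - 1/136952) = sqrt((-484 + 2*(-1/42)) - 1/136952) = sqrt((-484 - 1/21) - 1/136952) = sqrt(-10165/21 - 1/136952) = sqrt(-1392117101/2875992) = I*sqrt(1000929411384798)/1437996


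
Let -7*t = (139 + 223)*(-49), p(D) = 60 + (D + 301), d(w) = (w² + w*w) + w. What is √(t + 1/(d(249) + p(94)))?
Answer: √39407720153530/124706 ≈ 50.339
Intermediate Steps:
d(w) = w + 2*w² (d(w) = (w² + w²) + w = 2*w² + w = w + 2*w²)
p(D) = 361 + D (p(D) = 60 + (301 + D) = 361 + D)
t = 2534 (t = -(139 + 223)*(-49)/7 = -362*(-49)/7 = -⅐*(-17738) = 2534)
√(t + 1/(d(249) + p(94))) = √(2534 + 1/(249*(1 + 2*249) + (361 + 94))) = √(2534 + 1/(249*(1 + 498) + 455)) = √(2534 + 1/(249*499 + 455)) = √(2534 + 1/(124251 + 455)) = √(2534 + 1/124706) = √(316005005/124706) = √39407720153530/124706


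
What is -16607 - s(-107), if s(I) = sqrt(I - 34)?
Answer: -16607 - I*sqrt(141) ≈ -16607.0 - 11.874*I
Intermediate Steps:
s(I) = sqrt(-34 + I)
-16607 - s(-107) = -16607 - sqrt(-34 - 107) = -16607 - sqrt(-141) = -16607 - I*sqrt(141)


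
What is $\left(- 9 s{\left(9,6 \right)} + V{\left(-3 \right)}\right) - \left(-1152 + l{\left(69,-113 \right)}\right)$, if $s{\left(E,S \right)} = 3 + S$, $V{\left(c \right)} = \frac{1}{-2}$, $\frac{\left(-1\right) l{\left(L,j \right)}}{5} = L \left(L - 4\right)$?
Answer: $\frac{46991}{2} \approx 23496.0$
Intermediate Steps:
$l{\left(L,j \right)} = - 5 L \left(-4 + L\right)$ ($l{\left(L,j \right)} = - 5 L \left(L - 4\right) = - 5 L \left(-4 + L\right)$)
$V{\left(c \right)} = - \frac{1}{2}$
$\left(- 9 s{\left(9,6 \right)} + V{\left(-3 \right)}\right) - \left(-1152 + l{\left(69,-113 \right)}\right) = \left(- 9 \left(3 + 6\right) - \frac{1}{2}\right) - \left(-1152 + 5 \cdot 69 \left(4 - 69\right)\right) = \left(\left(-9\right) 9 - \frac{1}{2}\right) - \left(-1152 + 5 \cdot 69 \left(4 - 69\right)\right) = \left(-81 - \frac{1}{2}\right) - \left(-1152 + 5 \cdot 69 \left(-65\right)\right) = - \frac{163}{2} + \left(1152 - -22425\right) = - \frac{163}{2} + \left(1152 + 22425\right) = - \frac{163}{2} + 23577 = \frac{46991}{2}$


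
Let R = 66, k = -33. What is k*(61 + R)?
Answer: -4191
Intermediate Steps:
k*(61 + R) = -33*(61 + 66) = -33*127 = -4191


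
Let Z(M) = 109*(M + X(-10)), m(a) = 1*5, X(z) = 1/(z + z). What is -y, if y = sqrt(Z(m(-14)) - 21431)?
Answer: -I*sqrt(2089145)/10 ≈ -144.54*I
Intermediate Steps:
X(z) = 1/(2*z)
m(a) = 5
Z(M) = -109/20 + 109*M (Z(M) = 109*(M + (1/2)/(-10)) = 109*(M + (1/2)*(-1/10)) = 109*(M - 1/20) = 109*(-1/20 + M) = -109/20 + 109*M)
y = I*sqrt(2089145)/10 (y = sqrt((-109/20 + 109*5) - 21431) = sqrt((-109/20 + 545) - 21431) = sqrt(10791/20 - 21431) = sqrt(-417829/20) = I*sqrt(2089145)/10 ≈ 144.54*I)
-y = -I*sqrt(2089145)/10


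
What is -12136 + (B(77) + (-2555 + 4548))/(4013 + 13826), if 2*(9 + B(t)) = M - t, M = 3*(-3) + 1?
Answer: -432984325/35678 ≈ -12136.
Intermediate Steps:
M = -8 (M = -9 + 1 = -8)
B(t) = -13 - t/2 (B(t) = -9 + (-8 - t)/2 = -9 + (-4 - t/2) = -13 - t/2)
-12136 + (B(77) + (-2555 + 4548))/(4013 + 13826) = -12136 + ((-13 - 1/2*77) + (-2555 + 4548))/(4013 + 13826) = -12136 + ((-13 - 77/2) + 1993)/17839 = -12136 + (-103/2 + 1993)*(1/17839) = -12136 + (3883/2)*(1/17839) = -12136 + 3883/35678 = -432984325/35678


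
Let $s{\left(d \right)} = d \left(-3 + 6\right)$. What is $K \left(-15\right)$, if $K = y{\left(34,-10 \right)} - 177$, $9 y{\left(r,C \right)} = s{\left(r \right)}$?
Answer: $2485$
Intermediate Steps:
$s{\left(d \right)} = 3 d$ ($s{\left(d \right)} = d 3 = 3 d$)
$y{\left(r,C \right)} = \frac{r}{3}$ ($y{\left(r,C \right)} = \frac{3 r}{9} = \frac{r}{3}$)
$K = - \frac{497}{3}$ ($K = \frac{1}{3} \cdot 34 - 177 = \frac{34}{3} - 177 = - \frac{497}{3} \approx -165.67$)
$K \left(-15\right) = \left(- \frac{497}{3}\right) \left(-15\right) = 2485$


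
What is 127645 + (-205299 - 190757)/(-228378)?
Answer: 14575852933/114189 ≈ 1.2765e+5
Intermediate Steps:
127645 + (-205299 - 190757)/(-228378) = 127645 - 396056*(-1/228378) = 127645 + 198028/114189 = 14575852933/114189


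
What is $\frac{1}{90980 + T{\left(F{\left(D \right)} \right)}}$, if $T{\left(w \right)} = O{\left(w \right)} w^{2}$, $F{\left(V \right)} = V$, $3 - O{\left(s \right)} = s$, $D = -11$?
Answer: $\frac{1}{92674} \approx 1.0791 \cdot 10^{-5}$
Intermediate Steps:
$O{\left(s \right)} = 3 - s$
$T{\left(w \right)} = w^{2} \left(3 - w\right)$ ($T{\left(w \right)} = \left(3 - w\right) w^{2} = w^{2} \left(3 - w\right)$)
$\frac{1}{90980 + T{\left(F{\left(D \right)} \right)}} = \frac{1}{90980 + \left(-11\right)^{2} \left(3 - -11\right)} = \frac{1}{90980 + 121 \left(3 + 11\right)} = \frac{1}{90980 + 121 \cdot 14} = \frac{1}{90980 + 1694} = \frac{1}{92674}$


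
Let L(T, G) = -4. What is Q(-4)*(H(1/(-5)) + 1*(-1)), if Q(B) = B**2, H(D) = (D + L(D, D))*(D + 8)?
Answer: -13504/25 ≈ -540.16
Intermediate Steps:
H(D) = (-4 + D)*(8 + D) (H(D) = (D - 4)*(D + 8) = (-4 + D)*(8 + D))
Q(-4)*(H(1/(-5)) + 1*(-1)) = (-4)**2*((-32 + (1/(-5))**2 + 4*(1/(-5))) + 1*(-1)) = 16*((-32 + (1*(-1/5))**2 + 4*(1*(-1/5))) - 1) = 16*((-32 + (-1/5)**2 + 4*(-1/5)) - 1) = 16*((-32 + 1/25 - 4/5) - 1) = 16*(-819/25 - 1) = 16*(-844/25) = -13504/25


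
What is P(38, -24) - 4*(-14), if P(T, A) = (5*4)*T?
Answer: 816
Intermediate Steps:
P(T, A) = 20*T
P(38, -24) - 4*(-14) = 20*38 - 4*(-14) = 760 - 1*(-56) = 760 + 56 = 816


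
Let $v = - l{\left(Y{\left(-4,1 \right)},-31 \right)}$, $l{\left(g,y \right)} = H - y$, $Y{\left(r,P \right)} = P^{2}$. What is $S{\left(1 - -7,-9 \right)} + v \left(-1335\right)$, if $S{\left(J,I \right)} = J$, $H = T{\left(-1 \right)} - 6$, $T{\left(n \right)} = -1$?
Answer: $32048$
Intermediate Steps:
$H = -7$ ($H = -1 - 6 = -7$)
$l{\left(g,y \right)} = -7 - y$
$v = -24$ ($v = - (-7 - -31) = - (-7 + 31) = \left(-1\right) 24 = -24$)
$S{\left(1 - -7,-9 \right)} + v \left(-1335\right) = \left(1 - -7\right) - -32040 = \left(1 + 7\right) + 32040 = 8 + 32040 = 32048$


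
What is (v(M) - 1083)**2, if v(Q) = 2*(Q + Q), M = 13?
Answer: 1062961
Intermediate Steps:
v(Q) = 4*Q (v(Q) = 2*(2*Q) = 4*Q)
(v(M) - 1083)**2 = (4*13 - 1083)**2 = (52 - 1083)**2 = (-1031)**2 = 1062961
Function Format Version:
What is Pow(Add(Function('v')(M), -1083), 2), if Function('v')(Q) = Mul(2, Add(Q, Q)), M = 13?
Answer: 1062961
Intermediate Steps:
Function('v')(Q) = Mul(4, Q) (Function('v')(Q) = Mul(2, Mul(2, Q)) = Mul(4, Q))
Pow(Add(Function('v')(M), -1083), 2) = Pow(Add(Mul(4, 13), -1083), 2) = Pow(Add(52, -1083), 2) = Pow(-1031, 2) = 1062961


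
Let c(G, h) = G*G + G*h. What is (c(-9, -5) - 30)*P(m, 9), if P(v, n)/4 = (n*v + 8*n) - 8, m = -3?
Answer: 14208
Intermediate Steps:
c(G, h) = G² + G*h
P(v, n) = -32 + 32*n + 4*n*v (P(v, n) = 4*((n*v + 8*n) - 8) = 4*((8*n + n*v) - 8) = 4*(-8 + 8*n + n*v) = -32 + 32*n + 4*n*v)
(c(-9, -5) - 30)*P(m, 9) = (-9*(-9 - 5) - 30)*(-32 + 32*9 + 4*9*(-3)) = (-9*(-14) - 30)*(-32 + 288 - 108) = (126 - 30)*148 = 96*148 = 14208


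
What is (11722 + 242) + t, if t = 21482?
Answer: 33446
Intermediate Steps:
(11722 + 242) + t = (11722 + 242) + 21482 = 11964 + 21482 = 33446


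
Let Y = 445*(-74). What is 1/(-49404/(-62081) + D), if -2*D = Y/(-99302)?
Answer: 6164767462/3883752343 ≈ 1.5873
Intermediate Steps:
Y = -32930
D = -16465/99302 (D = -(-16465)/(-99302) = -(-16465)*(-1)/99302 = -½*16465/49651 = -16465/99302 ≈ -0.16581)
1/(-49404/(-62081) + D) = 1/(-49404/(-62081) - 16465/99302) = 1/(-49404*(-1/62081) - 16465/99302) = 1/(49404/62081 - 16465/99302) = 1/(3883752343/6164767462) = 6164767462/3883752343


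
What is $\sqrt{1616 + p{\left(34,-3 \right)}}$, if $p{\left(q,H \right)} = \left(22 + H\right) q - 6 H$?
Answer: $2 \sqrt{570} \approx 47.749$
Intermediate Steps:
$p{\left(q,H \right)} = - 6 H + q \left(22 + H\right)$ ($p{\left(q,H \right)} = q \left(22 + H\right) - 6 H = - 6 H + q \left(22 + H\right)$)
$\sqrt{1616 + p{\left(34,-3 \right)}} = \sqrt{1616 - -664} = \sqrt{1616 + \left(18 + 748 - 102\right)} = \sqrt{1616 + 664} = \sqrt{2280} = 2 \sqrt{570}$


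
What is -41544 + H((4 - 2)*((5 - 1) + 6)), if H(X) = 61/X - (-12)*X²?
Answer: -734819/20 ≈ -36741.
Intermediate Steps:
H(X) = 12*X² + 61/X (H(X) = 61/X + 12*X² = 12*X² + 61/X)
-41544 + H((4 - 2)*((5 - 1) + 6)) = -41544 + (61 + 12*((4 - 2)*((5 - 1) + 6))³)/(((4 - 2)*((5 - 1) + 6))) = -41544 + (61 + 12*(2*(4 + 6))³)/((2*(4 + 6))) = -41544 + (61 + 12*(2*10)³)/((2*10)) = -41544 + (61 + 12*20³)/20 = -41544 + (61 + 12*8000)/20 = -41544 + (61 + 96000)/20 = -41544 + (1/20)*96061 = -41544 + 96061/20 = -734819/20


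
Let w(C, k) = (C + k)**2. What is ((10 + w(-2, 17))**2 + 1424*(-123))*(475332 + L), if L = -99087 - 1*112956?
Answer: -31575459903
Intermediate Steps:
L = -212043 (L = -99087 - 112956 = -212043)
((10 + w(-2, 17))**2 + 1424*(-123))*(475332 + L) = ((10 + (-2 + 17)**2)**2 + 1424*(-123))*(475332 - 212043) = ((10 + 15**2)**2 - 175152)*263289 = ((10 + 225)**2 - 175152)*263289 = (235**2 - 175152)*263289 = (55225 - 175152)*263289 = -119927*263289 = -31575459903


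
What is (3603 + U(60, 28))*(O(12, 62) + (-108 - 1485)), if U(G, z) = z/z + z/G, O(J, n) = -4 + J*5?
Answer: -83100979/15 ≈ -5.5401e+6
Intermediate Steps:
O(J, n) = -4 + 5*J
U(G, z) = 1 + z/G
(3603 + U(60, 28))*(O(12, 62) + (-108 - 1485)) = (3603 + (60 + 28)/60)*((-4 + 5*12) + (-108 - 1485)) = (3603 + (1/60)*88)*((-4 + 60) - 1593) = (3603 + 22/15)*(56 - 1593) = (54067/15)*(-1537) = -83100979/15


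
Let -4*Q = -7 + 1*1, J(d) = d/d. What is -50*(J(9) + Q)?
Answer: -125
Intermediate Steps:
J(d) = 1
Q = 3/2 (Q = -(-7 + 1*1)/4 = -(-7 + 1)/4 = -1/4*(-6) = 3/2 ≈ 1.5000)
-50*(J(9) + Q) = -50*(1 + 3/2) = -50*5/2 = -125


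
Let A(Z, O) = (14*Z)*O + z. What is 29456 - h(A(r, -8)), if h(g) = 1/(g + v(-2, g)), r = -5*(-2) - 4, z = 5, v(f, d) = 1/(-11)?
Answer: 216148139/7338 ≈ 29456.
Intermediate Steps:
v(f, d) = -1/11
r = 6 (r = 10 - 4 = 6)
A(Z, O) = 5 + 14*O*Z (A(Z, O) = (14*Z)*O + 5 = 14*O*Z + 5 = 5 + 14*O*Z)
h(g) = 1/(-1/11 + g) (h(g) = 1/(g - 1/11) = 1/(-1/11 + g))
29456 - h(A(r, -8)) = 29456 - 11/(-1 + 11*(5 + 14*(-8)*6)) = 29456 - 11/(-1 + 11*(5 - 672)) = 29456 - 11/(-1 + 11*(-667)) = 29456 - 11/(-1 - 7337) = 29456 - 11/(-7338) = 29456 - 11*(-1)/7338 = 29456 - 1*(-11/7338) = 29456 + 11/7338 = 216148139/7338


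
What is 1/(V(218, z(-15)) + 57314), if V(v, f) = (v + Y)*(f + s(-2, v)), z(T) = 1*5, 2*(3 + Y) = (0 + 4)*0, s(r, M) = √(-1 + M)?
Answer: 58389/3399244496 - 215*√217/3399244496 ≈ 1.6245e-5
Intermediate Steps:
Y = -3 (Y = -3 + ((0 + 4)*0)/2 = -3 + (4*0)/2 = -3 + (½)*0 = -3 + 0 = -3)
z(T) = 5
V(v, f) = (-3 + v)*(f + √(-1 + v)) (V(v, f) = (v - 3)*(f + √(-1 + v)) = (-3 + v)*(f + √(-1 + v)))
1/(V(218, z(-15)) + 57314) = 1/((-3*5 - 3*√(-1 + 218) + 5*218 + 218*√(-1 + 218)) + 57314) = 1/((-15 - 3*√217 + 1090 + 218*√217) + 57314) = 1/((1075 + 215*√217) + 57314) = 1/(58389 + 215*√217)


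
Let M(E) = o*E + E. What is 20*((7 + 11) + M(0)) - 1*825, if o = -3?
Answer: -465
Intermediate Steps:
M(E) = -2*E (M(E) = -3*E + E = -2*E)
20*((7 + 11) + M(0)) - 1*825 = 20*((7 + 11) - 2*0) - 1*825 = 20*(18 + 0) - 825 = 20*18 - 825 = 360 - 825 = -465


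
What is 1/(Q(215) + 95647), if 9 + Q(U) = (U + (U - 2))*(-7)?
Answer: 1/92642 ≈ 1.0794e-5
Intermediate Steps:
Q(U) = 5 - 14*U (Q(U) = -9 + (U + (U - 2))*(-7) = -9 + (U + (-2 + U))*(-7) = -9 + (-2 + 2*U)*(-7) = -9 + (14 - 14*U) = 5 - 14*U)
1/(Q(215) + 95647) = 1/((5 - 14*215) + 95647) = 1/((5 - 3010) + 95647) = 1/(-3005 + 95647) = 1/92642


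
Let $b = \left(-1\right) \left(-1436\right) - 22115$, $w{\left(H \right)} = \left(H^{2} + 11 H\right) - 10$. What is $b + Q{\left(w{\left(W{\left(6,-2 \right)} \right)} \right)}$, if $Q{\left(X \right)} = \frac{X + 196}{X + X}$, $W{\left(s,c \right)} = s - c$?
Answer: $- \frac{2936249}{142} \approx -20678.0$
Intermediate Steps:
$w{\left(H \right)} = -10 + H^{2} + 11 H$
$Q{\left(X \right)} = \frac{196 + X}{2 X}$
$b = -20679$ ($b = 1436 - 22115 = -20679$)
$b + Q{\left(w{\left(W{\left(6,-2 \right)} \right)} \right)} = -20679 + \frac{196 + \left(-10 + \left(6 - -2\right)^{2} + 11 \left(6 - -2\right)\right)}{2 \left(-10 + \left(6 - -2\right)^{2} + 11 \left(6 - -2\right)\right)} = -20679 + \frac{196 + \left(-10 + \left(6 + 2\right)^{2} + 11 \left(6 + 2\right)\right)}{2 \left(-10 + \left(6 + 2\right)^{2} + 11 \left(6 + 2\right)\right)} = -20679 + \frac{196 + \left(-10 + 8^{2} + 11 \cdot 8\right)}{2 \left(-10 + 8^{2} + 11 \cdot 8\right)} = -20679 + \frac{196 + \left(-10 + 64 + 88\right)}{2 \left(-10 + 64 + 88\right)} = -20679 + \frac{196 + 142}{2 \cdot 142} = -20679 + \frac{1}{2} \cdot \frac{1}{142} \cdot 338 = -20679 + \frac{169}{142} = - \frac{2936249}{142}$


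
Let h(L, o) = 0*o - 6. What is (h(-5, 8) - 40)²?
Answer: 2116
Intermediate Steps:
h(L, o) = -6 (h(L, o) = 0 - 6 = -6)
(h(-5, 8) - 40)² = (-6 - 40)² = (-46)² = 2116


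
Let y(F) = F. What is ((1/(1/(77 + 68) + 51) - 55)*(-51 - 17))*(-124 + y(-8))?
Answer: -912488940/1849 ≈ -4.9350e+5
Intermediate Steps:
((1/(1/(77 + 68) + 51) - 55)*(-51 - 17))*(-124 + y(-8)) = ((1/(1/(77 + 68) + 51) - 55)*(-51 - 17))*(-124 - 8) = ((1/(1/145 + 51) - 55)*(-68))*(-132) = ((1/(7396/145) - 55)*(-68))*(-132) = ((145/7396 - 55)*(-68))*(-132) = -406635/7396*(-68)*(-132) = (6912795/1849)*(-132) = -912488940/1849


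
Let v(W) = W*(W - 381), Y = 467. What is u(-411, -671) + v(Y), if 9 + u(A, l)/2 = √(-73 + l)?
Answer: 40144 + 4*I*√186 ≈ 40144.0 + 54.553*I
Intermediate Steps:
u(A, l) = -18 + 2*√(-73 + l)
v(W) = W*(-381 + W)
u(-411, -671) + v(Y) = (-18 + 2*√(-73 - 671)) + 467*(-381 + 467) = (-18 + 2*√(-744)) + 467*86 = (-18 + 2*(2*I*√186)) + 40162 = (-18 + 4*I*√186) + 40162 = 40144 + 4*I*√186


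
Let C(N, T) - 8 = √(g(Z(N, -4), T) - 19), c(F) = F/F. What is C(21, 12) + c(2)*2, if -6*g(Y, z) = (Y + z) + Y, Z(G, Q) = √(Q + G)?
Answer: 10 + √(-189 - 3*√17)/3 ≈ 10.0 + 4.7302*I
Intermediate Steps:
c(F) = 1
Z(G, Q) = √(G + Q)
g(Y, z) = -Y/3 - z/6 (g(Y, z) = -((Y + z) + Y)/6 = -(z + 2*Y)/6 = -Y/3 - z/6)
C(N, T) = 8 + √(-19 - √(-4 + N)/3 - T/6) (C(N, T) = 8 + √((-√(N - 4)/3 - T/6) - 19) = 8 + √((-√(-4 + N)/3 - T/6) - 19) = 8 + √(-19 - √(-4 + N)/3 - T/6))
C(21, 12) + c(2)*2 = (8 + √(-684 - 12*√(-4 + 21) - 6*12)/6) + 1*2 = (8 + √(-684 - 12*√17 - 72)/6) + 2 = (8 + √(-756 - 12*√17)/6) + 2 = 10 + √(-756 - 12*√17)/6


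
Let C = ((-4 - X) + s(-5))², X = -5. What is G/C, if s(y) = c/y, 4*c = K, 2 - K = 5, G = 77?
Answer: 30800/529 ≈ 58.223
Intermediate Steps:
K = -3 (K = 2 - 1*5 = 2 - 5 = -3)
c = -¾ (c = (¼)*(-3) = -¾ ≈ -0.75000)
s(y) = -3/(4*y)
C = 529/400 (C = ((-4 - 1*(-5)) - ¾/(-5))² = ((-4 + 5) - ¾*(-⅕))² = (1 + 3/20)² = (23/20)² = 529/400 ≈ 1.3225)
G/C = 77/(529/400) = 77*(400/529) = 30800/529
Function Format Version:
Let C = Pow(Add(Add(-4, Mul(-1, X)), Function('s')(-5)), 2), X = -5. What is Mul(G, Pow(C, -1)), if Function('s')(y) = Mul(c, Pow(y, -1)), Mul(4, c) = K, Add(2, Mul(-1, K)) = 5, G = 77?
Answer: Rational(30800, 529) ≈ 58.223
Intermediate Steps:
K = -3 (K = Add(2, Mul(-1, 5)) = Add(2, -5) = -3)
c = Rational(-3, 4) (c = Mul(Rational(1, 4), -3) = Rational(-3, 4) ≈ -0.75000)
Function('s')(y) = Mul(Rational(-3, 4), Pow(y, -1))
C = Rational(529, 400) (C = Pow(Add(Add(-4, Mul(-1, -5)), Mul(Rational(-3, 4), Pow(-5, -1))), 2) = Pow(Add(Add(-4, 5), Mul(Rational(-3, 4), Rational(-1, 5))), 2) = Pow(Add(1, Rational(3, 20)), 2) = Pow(Rational(23, 20), 2) = Rational(529, 400) ≈ 1.3225)
Mul(G, Pow(C, -1)) = Mul(77, Pow(Rational(529, 400), -1)) = Mul(77, Rational(400, 529)) = Rational(30800, 529)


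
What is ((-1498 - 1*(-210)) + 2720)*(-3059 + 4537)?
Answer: 2116496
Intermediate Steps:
((-1498 - 1*(-210)) + 2720)*(-3059 + 4537) = ((-1498 + 210) + 2720)*1478 = (-1288 + 2720)*1478 = 1432*1478 = 2116496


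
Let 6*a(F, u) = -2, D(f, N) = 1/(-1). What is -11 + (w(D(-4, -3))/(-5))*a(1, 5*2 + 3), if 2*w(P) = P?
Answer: -331/30 ≈ -11.033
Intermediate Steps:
D(f, N) = -1
a(F, u) = -1/3 (a(F, u) = (1/6)*(-2) = -1/3)
w(P) = P/2
-11 + (w(D(-4, -3))/(-5))*a(1, 5*2 + 3) = -11 + (((1/2)*(-1))/(-5))*(-1/3) = -11 - 1/2*(-1/5)*(-1/3) = -11 + (1/10)*(-1/3) = -11 - 1/30 = -331/30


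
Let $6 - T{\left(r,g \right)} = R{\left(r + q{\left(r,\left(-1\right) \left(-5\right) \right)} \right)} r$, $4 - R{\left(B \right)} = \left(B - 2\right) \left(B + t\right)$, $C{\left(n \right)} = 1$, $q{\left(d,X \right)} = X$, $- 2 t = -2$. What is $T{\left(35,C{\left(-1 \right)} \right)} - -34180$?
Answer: $88576$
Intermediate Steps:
$t = 1$ ($t = \left(- \frac{1}{2}\right) \left(-2\right) = 1$)
$R{\left(B \right)} = 4 - \left(1 + B\right) \left(-2 + B\right)$ ($R{\left(B \right)} = 4 - \left(B - 2\right) \left(B + 1\right) = 4 - \left(-2 + B\right) \left(1 + B\right) = 4 - \left(1 + B\right) \left(-2 + B\right)$)
$T{\left(r,g \right)} = 6 - r \left(11 + r - \left(5 + r\right)^{2}\right)$ ($T{\left(r,g \right)} = 6 - \left(6 + \left(r - -5\right) - \left(r - -5\right)^{2}\right) r = 6 - \left(6 + \left(r + 5\right) - \left(r + 5\right)^{2}\right) r = 6 - \left(6 + \left(5 + r\right) - \left(5 + r\right)^{2}\right) r = 6 - \left(11 + r - \left(5 + r\right)^{2}\right) r = 6 - r \left(11 + r - \left(5 + r\right)^{2}\right)$)
$T{\left(35,C{\left(-1 \right)} \right)} - -34180 = \left(6 + 35 \left(-11 + \left(5 + 35\right)^{2} - 35\right)\right) - -34180 = \left(6 + 35 \left(-11 + 40^{2} - 35\right)\right) + 34180 = \left(6 + 35 \left(-11 + 1600 - 35\right)\right) + 34180 = \left(6 + 35 \cdot 1554\right) + 34180 = \left(6 + 54390\right) + 34180 = 54396 + 34180 = 88576$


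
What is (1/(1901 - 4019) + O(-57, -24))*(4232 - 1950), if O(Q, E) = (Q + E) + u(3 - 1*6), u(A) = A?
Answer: -202998733/1059 ≈ -1.9169e+5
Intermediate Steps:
O(Q, E) = -3 + E + Q (O(Q, E) = (Q + E) + (3 - 1*6) = (E + Q) + (3 - 6) = (E + Q) - 3 = -3 + E + Q)
(1/(1901 - 4019) + O(-57, -24))*(4232 - 1950) = (1/(1901 - 4019) + (-3 - 24 - 57))*(4232 - 1950) = (1/(-2118) - 84)*2282 = (-1/2118 - 84)*2282 = -177913/2118*2282 = -202998733/1059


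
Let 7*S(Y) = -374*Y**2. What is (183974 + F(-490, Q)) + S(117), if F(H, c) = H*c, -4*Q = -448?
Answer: -4216028/7 ≈ -6.0229e+5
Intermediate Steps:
Q = 112 (Q = -1/4*(-448) = 112)
S(Y) = -374*Y**2/7 (S(Y) = (-374*Y**2)/7 = -374*Y**2/7)
(183974 + F(-490, Q)) + S(117) = (183974 - 490*112) - 374/7*117**2 = (183974 - 54880) - 374/7*13689 = 129094 - 5119686/7 = -4216028/7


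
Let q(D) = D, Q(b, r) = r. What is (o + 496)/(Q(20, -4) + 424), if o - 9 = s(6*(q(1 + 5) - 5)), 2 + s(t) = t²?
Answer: 77/60 ≈ 1.2833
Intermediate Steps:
s(t) = -2 + t²
o = 43 (o = 9 + (-2 + (6*((1 + 5) - 5))²) = 9 + (-2 + (6*(6 - 5))²) = 9 + (-2 + (6*1)²) = 9 + (-2 + 6²) = 9 + (-2 + 36) = 9 + 34 = 43)
(o + 496)/(Q(20, -4) + 424) = (43 + 496)/(-4 + 424) = 539/420 = 539*(1/420) = 77/60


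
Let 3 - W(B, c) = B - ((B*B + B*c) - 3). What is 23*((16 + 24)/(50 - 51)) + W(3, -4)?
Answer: -926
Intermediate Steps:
W(B, c) = B² - B + B*c (W(B, c) = 3 - (B - ((B*B + B*c) - 3)) = 3 - (B - ((B² + B*c) - 3)) = 3 - (B - (-3 + B² + B*c)) = 3 - (B + (3 - B² - B*c)) = 3 - (3 + B - B² - B*c) = 3 + (-3 + B² - B + B*c) = B² - B + B*c)
23*((16 + 24)/(50 - 51)) + W(3, -4) = 23*((16 + 24)/(50 - 51)) + 3*(-1 + 3 - 4) = 23*(40/(-1)) + 3*(-2) = 23*(40*(-1)) - 6 = 23*(-40) - 6 = -920 - 6 = -926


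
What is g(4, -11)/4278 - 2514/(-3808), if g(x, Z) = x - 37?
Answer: 885769/1357552 ≈ 0.65248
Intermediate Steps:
g(x, Z) = -37 + x
g(4, -11)/4278 - 2514/(-3808) = (-37 + 4)/4278 - 2514/(-3808) = -33*1/4278 - 2514*(-1/3808) = -11/1426 + 1257/1904 = 885769/1357552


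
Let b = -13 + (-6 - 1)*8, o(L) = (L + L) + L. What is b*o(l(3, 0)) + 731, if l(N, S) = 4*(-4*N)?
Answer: 10667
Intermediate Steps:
l(N, S) = -16*N
o(L) = 3*L (o(L) = 2*L + L = 3*L)
b = -69 (b = -13 - 7*8 = -13 - 56 = -69)
b*o(l(3, 0)) + 731 = -207*(-16*3) + 731 = -207*(-48) + 731 = -69*(-144) + 731 = 9936 + 731 = 10667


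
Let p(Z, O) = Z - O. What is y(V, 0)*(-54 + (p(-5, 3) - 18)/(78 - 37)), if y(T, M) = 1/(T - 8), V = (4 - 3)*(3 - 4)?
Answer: 2240/369 ≈ 6.0705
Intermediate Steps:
V = -1 (V = 1*(-1) = -1)
y(T, M) = 1/(-8 + T)
y(V, 0)*(-54 + (p(-5, 3) - 18)/(78 - 37)) = (-54 + ((-5 - 1*3) - 18)/(78 - 37))/(-8 - 1) = (-54 + ((-5 - 3) - 18)/41)/(-9) = -(-54 + (-8 - 18)*(1/41))/9 = -(-54 - 26*1/41)/9 = -(-54 - 26/41)/9 = -⅑*(-2240/41) = 2240/369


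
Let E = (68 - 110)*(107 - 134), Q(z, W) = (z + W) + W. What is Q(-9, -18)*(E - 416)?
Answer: -32310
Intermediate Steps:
Q(z, W) = z + 2*W (Q(z, W) = (W + z) + W = z + 2*W)
E = 1134 (E = -42*(-27) = 1134)
Q(-9, -18)*(E - 416) = (-9 + 2*(-18))*(1134 - 416) = (-9 - 36)*718 = -45*718 = -32310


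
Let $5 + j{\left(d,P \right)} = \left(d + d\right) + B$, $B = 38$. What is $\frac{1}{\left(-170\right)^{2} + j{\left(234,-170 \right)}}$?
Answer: $\frac{1}{29401} \approx 3.4012 \cdot 10^{-5}$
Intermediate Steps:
$j{\left(d,P \right)} = 33 + 2 d$ ($j{\left(d,P \right)} = -5 + \left(\left(d + d\right) + 38\right) = -5 + \left(2 d + 38\right) = -5 + \left(38 + 2 d\right) = 33 + 2 d$)
$\frac{1}{\left(-170\right)^{2} + j{\left(234,-170 \right)}} = \frac{1}{\left(-170\right)^{2} + \left(33 + 2 \cdot 234\right)} = \frac{1}{28900 + \left(33 + 468\right)} = \frac{1}{28900 + 501} = \frac{1}{29401}$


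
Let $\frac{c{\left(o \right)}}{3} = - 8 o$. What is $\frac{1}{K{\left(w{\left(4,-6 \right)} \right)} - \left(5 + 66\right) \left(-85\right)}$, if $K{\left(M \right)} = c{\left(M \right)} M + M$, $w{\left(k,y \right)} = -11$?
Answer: $\frac{1}{3120} \approx 0.00032051$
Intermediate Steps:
$c{\left(o \right)} = - 24 o$ ($c{\left(o \right)} = 3 \left(- 8 o\right) = - 24 o$)
$K{\left(M \right)} = M - 24 M^{2}$ ($K{\left(M \right)} = - 24 M M + M = - 24 M^{2} + M = M - 24 M^{2}$)
$\frac{1}{K{\left(w{\left(4,-6 \right)} \right)} - \left(5 + 66\right) \left(-85\right)} = \frac{1}{- 11 \left(1 - -264\right) - \left(5 + 66\right) \left(-85\right)} = \frac{1}{- 11 \left(1 + 264\right) - 71 \left(-85\right)} = \frac{1}{\left(-11\right) 265 - -6035} = \frac{1}{-2915 + 6035} = \frac{1}{3120}$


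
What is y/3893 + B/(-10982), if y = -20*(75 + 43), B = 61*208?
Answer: -2215056/1257439 ≈ -1.7616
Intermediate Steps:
B = 12688
y = -2360 (y = -20*118 = -2360)
y/3893 + B/(-10982) = -2360/3893 + 12688/(-10982) = -2360*1/3893 + 12688*(-1/10982) = -2360/3893 - 6344/5491 = -2215056/1257439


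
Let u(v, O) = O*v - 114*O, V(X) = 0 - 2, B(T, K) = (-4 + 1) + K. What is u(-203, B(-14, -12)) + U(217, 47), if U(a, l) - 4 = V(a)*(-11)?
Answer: 4781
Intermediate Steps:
B(T, K) = -3 + K
V(X) = -2
U(a, l) = 26 (U(a, l) = 4 - 2*(-11) = 4 + 22 = 26)
u(v, O) = -114*O + O*v
u(-203, B(-14, -12)) + U(217, 47) = (-3 - 12)*(-114 - 203) + 26 = -15*(-317) + 26 = 4755 + 26 = 4781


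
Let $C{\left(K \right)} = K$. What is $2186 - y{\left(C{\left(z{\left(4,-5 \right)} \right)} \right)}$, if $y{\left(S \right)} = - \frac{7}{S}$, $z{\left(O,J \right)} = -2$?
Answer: $\frac{4365}{2} \approx 2182.5$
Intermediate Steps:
$2186 - y{\left(C{\left(z{\left(4,-5 \right)} \right)} \right)} = 2186 - - \frac{7}{-2} = 2186 - \left(-7\right) \left(- \frac{1}{2}\right) = 2186 - \frac{7}{2} = \frac{4365}{2}$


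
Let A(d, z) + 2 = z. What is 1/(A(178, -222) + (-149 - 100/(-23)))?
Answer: -23/8479 ≈ -0.0027126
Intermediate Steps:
A(d, z) = -2 + z
1/(A(178, -222) + (-149 - 100/(-23))) = 1/((-2 - 222) + (-149 - 100/(-23))) = 1/(-224 + (-149 - 1/23*(-100))) = 1/(-224 + (-149 + 100/23)) = 1/(-224 - 3327/23) = 1/(-8479/23) = -23/8479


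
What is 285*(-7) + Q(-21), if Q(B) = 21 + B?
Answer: -1995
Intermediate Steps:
285*(-7) + Q(-21) = 285*(-7) + (21 - 21) = -1995 + 0 = -1995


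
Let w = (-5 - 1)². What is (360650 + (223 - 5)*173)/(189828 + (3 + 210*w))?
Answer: 132788/65797 ≈ 2.0181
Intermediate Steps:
w = 36 (w = (-6)² = 36)
(360650 + (223 - 5)*173)/(189828 + (3 + 210*w)) = (360650 + (223 - 5)*173)/(189828 + (3 + 210*36)) = (360650 + 218*173)/(189828 + (3 + 7560)) = (360650 + 37714)/(189828 + 7563) = 398364/197391 = 398364*(1/197391) = 132788/65797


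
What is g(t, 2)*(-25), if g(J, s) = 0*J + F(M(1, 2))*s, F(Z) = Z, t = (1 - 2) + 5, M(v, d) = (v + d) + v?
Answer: -200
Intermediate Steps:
M(v, d) = d + 2*v (M(v, d) = (d + v) + v = d + 2*v)
t = 4 (t = -1 + 5 = 4)
g(J, s) = 4*s (g(J, s) = 0*J + (2 + 2*1)*s = 0 + (2 + 2)*s = 0 + 4*s = 4*s)
g(t, 2)*(-25) = (4*2)*(-25) = 8*(-25) = -200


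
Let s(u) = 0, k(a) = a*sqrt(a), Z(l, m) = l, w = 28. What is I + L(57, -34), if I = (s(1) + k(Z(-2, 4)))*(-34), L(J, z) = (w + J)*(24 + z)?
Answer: -850 + 68*I*sqrt(2) ≈ -850.0 + 96.167*I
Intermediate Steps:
L(J, z) = (24 + z)*(28 + J) (L(J, z) = (28 + J)*(24 + z) = (24 + z)*(28 + J))
k(a) = a**(3/2)
I = 68*I*sqrt(2) (I = (0 + (-2)**(3/2))*(-34) = (0 - 2*I*sqrt(2))*(-34) = -2*I*sqrt(2)*(-34) = 68*I*sqrt(2) ≈ 96.167*I)
I + L(57, -34) = 68*I*sqrt(2) + (672 + 24*57 + 28*(-34) + 57*(-34)) = 68*I*sqrt(2) + (672 + 1368 - 952 - 1938) = 68*I*sqrt(2) - 850 = -850 + 68*I*sqrt(2)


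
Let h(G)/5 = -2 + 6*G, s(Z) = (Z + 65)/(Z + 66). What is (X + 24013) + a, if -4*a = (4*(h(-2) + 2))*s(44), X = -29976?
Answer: -324259/55 ≈ -5895.6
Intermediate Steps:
s(Z) = (65 + Z)/(66 + Z)
h(G) = -10 + 30*G (h(G) = 5*(-2 + 6*G) = -10 + 30*G)
a = 3706/55 (a = -4*((-10 + 30*(-2)) + 2)*(65 + 44)/(66 + 44)/4 = -4*((-10 - 60) + 2)*109/110/4 = -4*(-70 + 2)*(1/110)*109/4 = -4*(-68)*109/(4*110) = -(-68)*109/110 = -1/4*(-14824/55) = 3706/55 ≈ 67.382)
(X + 24013) + a = (-29976 + 24013) + 3706/55 = -5963 + 3706/55 = -324259/55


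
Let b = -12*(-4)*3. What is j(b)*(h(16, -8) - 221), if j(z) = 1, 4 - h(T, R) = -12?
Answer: -205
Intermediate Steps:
h(T, R) = 16 (h(T, R) = 4 - 1*(-12) = 4 + 12 = 16)
b = 144 (b = -4*(-12)*3 = 48*3 = 144)
j(b)*(h(16, -8) - 221) = 1*(16 - 221) = 1*(-205) = -205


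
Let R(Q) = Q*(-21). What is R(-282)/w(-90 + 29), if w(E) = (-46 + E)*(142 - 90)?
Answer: -2961/2782 ≈ -1.0643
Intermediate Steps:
R(Q) = -21*Q
w(E) = -2392 + 52*E (w(E) = (-46 + E)*52 = -2392 + 52*E)
R(-282)/w(-90 + 29) = (-21*(-282))/(-2392 + 52*(-90 + 29)) = 5922/(-2392 + 52*(-61)) = 5922/(-2392 - 3172) = 5922/(-5564) = 5922*(-1/5564) = -2961/2782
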